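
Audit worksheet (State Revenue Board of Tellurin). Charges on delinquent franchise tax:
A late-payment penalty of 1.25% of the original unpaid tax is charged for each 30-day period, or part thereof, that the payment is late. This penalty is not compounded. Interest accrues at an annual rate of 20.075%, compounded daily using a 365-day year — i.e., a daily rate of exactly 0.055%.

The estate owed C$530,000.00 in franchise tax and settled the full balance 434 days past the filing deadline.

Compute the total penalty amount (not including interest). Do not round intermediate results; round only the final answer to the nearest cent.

Penalty periods: ⌈434/30⌉ = 15; penalty = 15 × 1.25% × C$530,000.00 = C$99,375.00

C$99,375.00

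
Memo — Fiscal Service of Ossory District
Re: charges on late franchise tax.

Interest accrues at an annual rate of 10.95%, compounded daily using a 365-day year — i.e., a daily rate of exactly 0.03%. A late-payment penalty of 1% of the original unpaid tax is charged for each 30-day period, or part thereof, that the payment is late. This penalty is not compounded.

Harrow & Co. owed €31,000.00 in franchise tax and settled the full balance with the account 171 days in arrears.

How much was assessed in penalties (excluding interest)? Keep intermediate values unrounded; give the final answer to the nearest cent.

€1,860.00

Penalty periods: ⌈171/30⌉ = 6; penalty = 6 × 1% × €31,000.00 = €1,860.00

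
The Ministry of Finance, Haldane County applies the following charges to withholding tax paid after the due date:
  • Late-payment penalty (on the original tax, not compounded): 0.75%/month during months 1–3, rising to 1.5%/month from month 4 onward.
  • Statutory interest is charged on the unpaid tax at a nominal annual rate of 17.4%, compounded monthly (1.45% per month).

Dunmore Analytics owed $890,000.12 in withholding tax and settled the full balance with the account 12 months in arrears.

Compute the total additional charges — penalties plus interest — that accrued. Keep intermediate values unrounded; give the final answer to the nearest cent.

Penalty, months 1–3: 3 × 0.75% × $890,000.12 = $20,025.00…
Penalty, months 4–12: 9 × 1.5% × $890,000.12 = $120,150.02…
Interest: $890,000.12 × ((1 + 0.0145)^12 − 1) = $890,000.12 × 0.1885696… = $167,826.9625…
Penalties + interest = $140,175.0189 + $167,826.9625… = $308,001.98

$308,001.98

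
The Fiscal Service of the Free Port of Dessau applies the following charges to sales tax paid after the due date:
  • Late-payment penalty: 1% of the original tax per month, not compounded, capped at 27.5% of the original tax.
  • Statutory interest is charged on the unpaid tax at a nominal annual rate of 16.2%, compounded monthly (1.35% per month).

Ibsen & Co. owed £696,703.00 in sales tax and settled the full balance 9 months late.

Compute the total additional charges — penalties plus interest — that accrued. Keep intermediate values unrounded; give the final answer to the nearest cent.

Penalty: 9 × 1% × £696,703.00 = £62,703.27 (below the 27.5% cap of £191,593.33…)
Interest: £696,703.00 × ((1 + 0.0135)^9 − 1) = £696,703.00 × 0.1282719… = £89,367.4270…
Penalties + interest = £62,703.2700 + £89,367.4270… = £152,070.70

£152,070.70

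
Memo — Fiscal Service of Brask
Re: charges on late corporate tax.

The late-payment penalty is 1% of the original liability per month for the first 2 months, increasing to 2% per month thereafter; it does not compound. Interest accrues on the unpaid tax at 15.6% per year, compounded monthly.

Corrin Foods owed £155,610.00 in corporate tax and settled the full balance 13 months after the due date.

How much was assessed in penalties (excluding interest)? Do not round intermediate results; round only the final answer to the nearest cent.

£37,346.40

Penalty, months 1–2: 2 × 1% × £155,610.00 = £3,112.20
Penalty, months 3–13: 11 × 2% × £155,610.00 = £34,234.20
Total penalty = £3,112.20 + £34,234.20 = £37,346.40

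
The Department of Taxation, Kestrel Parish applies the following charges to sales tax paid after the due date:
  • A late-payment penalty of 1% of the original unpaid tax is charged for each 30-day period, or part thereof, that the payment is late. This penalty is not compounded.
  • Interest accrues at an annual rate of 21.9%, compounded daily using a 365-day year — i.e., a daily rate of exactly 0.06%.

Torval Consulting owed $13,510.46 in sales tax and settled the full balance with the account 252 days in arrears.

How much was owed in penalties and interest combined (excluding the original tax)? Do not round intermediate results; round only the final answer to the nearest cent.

Penalty periods: ⌈252/30⌉ = 9; penalty = 9 × 1% × $13,510.46 = $1,215.94…
Interest: $13,510.46 × ((1 + 0.0006)^252 − 1) = $13,510.46 × 0.16317654… = $2,204.5901…
Penalties + interest = $1,215.9414 + $2,204.5901… = $3,420.53

$3,420.53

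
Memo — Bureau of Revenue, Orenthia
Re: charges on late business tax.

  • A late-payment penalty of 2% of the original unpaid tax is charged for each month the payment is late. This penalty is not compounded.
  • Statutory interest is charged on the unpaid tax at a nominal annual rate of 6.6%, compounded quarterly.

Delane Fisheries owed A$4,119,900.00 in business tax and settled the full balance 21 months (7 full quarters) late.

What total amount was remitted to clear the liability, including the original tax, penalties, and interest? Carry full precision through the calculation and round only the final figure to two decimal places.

Late-payment penalty: 21 × 2% × A$4,119,900.00 = A$1,730,358.00
Interest (6.6%/yr ÷ 4 = 1.65%/quarter): A$4,119,900.00 × ((1 + 0.0165)^7 − 1) = A$500,061.4912…
Total = A$4,119,900.00 + A$1,730,358.0000 + A$500,061.4912… = A$6,350,319.49

A$6,350,319.49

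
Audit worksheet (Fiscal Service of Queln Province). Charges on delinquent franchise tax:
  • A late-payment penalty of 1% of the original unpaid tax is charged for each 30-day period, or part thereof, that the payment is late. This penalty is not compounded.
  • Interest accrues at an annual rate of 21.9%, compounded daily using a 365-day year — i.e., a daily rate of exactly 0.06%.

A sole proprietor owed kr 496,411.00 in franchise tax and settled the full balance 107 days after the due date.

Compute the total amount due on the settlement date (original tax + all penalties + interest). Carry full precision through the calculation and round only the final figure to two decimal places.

Penalty periods: ⌈107/30⌉ = 4; penalty = 4 × 1% × kr 496,411.00 = kr 19,856.44
Interest: kr 496,411.00 × ((1 + 0.0006)^107 − 1) = kr 496,411.00 × 0.06628511… = kr 32,904.6577…
Total = kr 496,411.00 + kr 19,856.4400 + kr 32,904.6577… = kr 549,172.10

kr 549,172.10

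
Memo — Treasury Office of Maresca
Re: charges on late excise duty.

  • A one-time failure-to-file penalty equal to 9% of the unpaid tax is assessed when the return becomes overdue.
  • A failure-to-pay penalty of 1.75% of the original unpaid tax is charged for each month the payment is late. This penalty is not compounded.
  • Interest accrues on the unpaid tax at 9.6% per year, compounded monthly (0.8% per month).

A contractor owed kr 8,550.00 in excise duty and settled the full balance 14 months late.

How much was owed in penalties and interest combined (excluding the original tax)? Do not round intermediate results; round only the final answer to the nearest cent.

Failure-to-file penalty: 9% × kr 8,550.00 = kr 769.50
Failure-to-pay penalty: 14 × 1.75% × kr 8,550.00 = kr 2,094.75
Interest: kr 8,550.00 × ((1 + 0.008)^14 − 1) = kr 8,550.00 × 0.1180145… = kr 1,009.0243…
Penalties + interest = kr 2,864.2500 + kr 1,009.0243… = kr 3,873.27

kr 3,873.27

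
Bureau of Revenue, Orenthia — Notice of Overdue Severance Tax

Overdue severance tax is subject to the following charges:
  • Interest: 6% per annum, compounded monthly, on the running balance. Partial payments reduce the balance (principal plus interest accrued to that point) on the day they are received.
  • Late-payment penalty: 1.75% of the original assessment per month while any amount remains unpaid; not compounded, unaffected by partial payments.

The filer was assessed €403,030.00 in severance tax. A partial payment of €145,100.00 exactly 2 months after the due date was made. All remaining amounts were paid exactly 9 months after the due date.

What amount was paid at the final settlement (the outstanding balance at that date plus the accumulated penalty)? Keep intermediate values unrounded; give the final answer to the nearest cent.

€334,755.25

Monthly rate = 6% ÷ 12 = 0.5%
Balance at month 2: €403,030.0000 × (1 + 0.005)^2 = €407,070.3758…
After €145,100.00 payment: €407,070.3758… − €145,100.00 = €261,970.3758…
Balance at month 9: €261,970.3758… × (1 + 0.005)^7 = €271,278.0252…
Penalty: 9 × 1.75% × €403,030.00 = €63,477.23…
Final settlement = outstanding balance + penalty = €271,278.0252… + €63,477.23… = €334,755.25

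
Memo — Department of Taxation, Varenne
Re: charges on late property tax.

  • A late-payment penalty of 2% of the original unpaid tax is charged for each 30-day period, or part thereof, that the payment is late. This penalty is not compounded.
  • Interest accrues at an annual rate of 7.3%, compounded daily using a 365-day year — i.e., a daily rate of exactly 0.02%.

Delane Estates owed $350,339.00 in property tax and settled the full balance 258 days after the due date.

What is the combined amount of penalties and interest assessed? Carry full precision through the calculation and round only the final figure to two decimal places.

Penalty periods: ⌈258/30⌉ = 9; penalty = 9 × 2% × $350,339.00 = $63,061.02
Interest: $350,339.00 × ((1 + 0.0002)^258 − 1) = $350,339.00 × 0.05294904… = $18,550.1151…
Penalties + interest = $63,061.0200 + $18,550.1151… = $81,611.14

$81,611.14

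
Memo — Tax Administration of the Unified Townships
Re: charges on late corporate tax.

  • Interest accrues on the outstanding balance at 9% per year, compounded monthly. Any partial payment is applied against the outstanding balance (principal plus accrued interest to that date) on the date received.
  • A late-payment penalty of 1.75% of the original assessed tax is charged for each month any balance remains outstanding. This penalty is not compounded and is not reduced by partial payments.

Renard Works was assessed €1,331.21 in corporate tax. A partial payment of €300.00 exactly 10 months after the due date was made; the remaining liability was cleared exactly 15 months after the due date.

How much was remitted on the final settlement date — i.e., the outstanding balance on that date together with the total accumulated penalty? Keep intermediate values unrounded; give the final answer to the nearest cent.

€1,527.12

Monthly rate = 9% ÷ 12 = 0.75%
Balance at month 10: €1,331.2100 × (1 + 0.0075)^10 = €1,434.4887…
After €300.00 payment: €1,434.4887… − €300.00 = €1,134.4887…
Balance at month 15: €1,134.4887… × (1 + 0.0075)^5 = €1,177.6749…
Penalty: 15 × 1.75% × €1,331.21 = €349.44…
Final settlement = outstanding balance + penalty = €1,177.6749… + €349.44… = €1,527.12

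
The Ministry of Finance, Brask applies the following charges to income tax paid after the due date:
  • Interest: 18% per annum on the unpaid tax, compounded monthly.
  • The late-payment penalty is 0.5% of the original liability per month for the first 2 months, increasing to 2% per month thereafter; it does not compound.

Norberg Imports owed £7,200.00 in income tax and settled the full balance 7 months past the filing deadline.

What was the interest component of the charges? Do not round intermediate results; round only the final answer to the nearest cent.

Interest (18%/yr ÷ 12 = 1.5%/month): £7,200.00 × ((1 + 0.015)^7 − 1) = £790.8834…

£790.88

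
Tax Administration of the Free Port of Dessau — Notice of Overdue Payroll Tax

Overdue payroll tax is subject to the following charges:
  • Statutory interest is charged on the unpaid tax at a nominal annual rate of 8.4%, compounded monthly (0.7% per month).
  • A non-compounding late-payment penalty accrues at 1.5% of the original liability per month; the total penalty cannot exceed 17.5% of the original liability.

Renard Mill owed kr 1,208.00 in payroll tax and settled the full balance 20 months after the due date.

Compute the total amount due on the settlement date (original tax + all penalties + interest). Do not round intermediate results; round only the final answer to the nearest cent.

Penalty (uncapped): 20 × 1.5% × kr 1,208.00 = kr 362.40; cap = 17.5% × kr 1,208.00 = kr 211.40 → penalty = kr 211.40
Interest: kr 1,208.00 × ((1 + 0.007)^20 − 1) = kr 1,208.00 × 0.1497129… = kr 180.8532…
Total = kr 1,208.00 + kr 211.4000 + kr 180.8532… = kr 1,600.25

kr 1,600.25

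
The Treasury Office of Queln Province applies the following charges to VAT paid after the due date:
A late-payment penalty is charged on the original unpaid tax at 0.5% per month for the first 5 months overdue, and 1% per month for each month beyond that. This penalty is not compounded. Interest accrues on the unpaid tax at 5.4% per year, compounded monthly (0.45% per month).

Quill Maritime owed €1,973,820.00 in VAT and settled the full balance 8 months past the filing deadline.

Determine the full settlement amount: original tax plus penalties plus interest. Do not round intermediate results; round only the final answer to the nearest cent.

Penalty, months 1–5: 5 × 0.5% × €1,973,820.00 = €49,345.50
Penalty, months 6–8: 3 × 1% × €1,973,820.00 = €59,214.60
Interest: €1,973,820.00 × ((1 + 0.0045)^8 − 1) = €1,973,820.00 × 0.0365721… = €72,186.8052…
Total = €1,973,820.00 + €108,560.1000 + €72,186.8052… = €2,154,566.91

€2,154,566.91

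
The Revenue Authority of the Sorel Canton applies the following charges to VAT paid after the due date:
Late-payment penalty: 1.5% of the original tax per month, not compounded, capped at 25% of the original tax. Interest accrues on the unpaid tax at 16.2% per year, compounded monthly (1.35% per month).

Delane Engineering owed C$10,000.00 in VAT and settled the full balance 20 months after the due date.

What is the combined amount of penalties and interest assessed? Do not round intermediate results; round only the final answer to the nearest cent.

C$5,576.00

Penalty (uncapped): 20 × 1.5% × C$10,000.00 = C$3,000.00; cap = 25% × C$10,000.00 = C$2,500.00 → penalty = C$2,500.00
Interest: C$10,000.00 × ((1 + 0.0135)^20 − 1) = C$10,000.00 × 0.3076004… = C$3,076.0045…
Penalties + interest = C$2,500.0000 + C$3,076.0045… = C$5,576.00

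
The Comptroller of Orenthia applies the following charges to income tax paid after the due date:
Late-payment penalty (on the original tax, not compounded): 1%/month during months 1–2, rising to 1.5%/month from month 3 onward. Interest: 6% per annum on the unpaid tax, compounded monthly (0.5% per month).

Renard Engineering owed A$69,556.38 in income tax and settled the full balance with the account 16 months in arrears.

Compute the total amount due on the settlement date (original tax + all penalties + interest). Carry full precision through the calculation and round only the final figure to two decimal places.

A$91,332.48

Penalty, months 1–2: 2 × 1% × A$69,556.38 = A$1,391.13…
Penalty, months 3–16: 14 × 1.5% × A$69,556.38 = A$14,606.84…
Interest: A$69,556.38 × ((1 + 0.005)^16 − 1) = A$69,556.38 × 0.0830712… = A$5,778.1286…
Total = A$69,556.38 + A$15,997.9674 + A$5,778.1286… = A$91,332.48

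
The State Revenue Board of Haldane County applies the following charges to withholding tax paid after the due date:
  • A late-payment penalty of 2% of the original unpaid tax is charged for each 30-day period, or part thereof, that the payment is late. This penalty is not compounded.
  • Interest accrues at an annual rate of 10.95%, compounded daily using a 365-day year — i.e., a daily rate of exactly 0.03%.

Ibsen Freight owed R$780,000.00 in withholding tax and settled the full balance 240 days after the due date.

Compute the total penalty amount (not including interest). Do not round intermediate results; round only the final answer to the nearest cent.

Penalty periods: ⌈240/30⌉ = 8; penalty = 8 × 2% × R$780,000.00 = R$124,800.00

R$124,800.00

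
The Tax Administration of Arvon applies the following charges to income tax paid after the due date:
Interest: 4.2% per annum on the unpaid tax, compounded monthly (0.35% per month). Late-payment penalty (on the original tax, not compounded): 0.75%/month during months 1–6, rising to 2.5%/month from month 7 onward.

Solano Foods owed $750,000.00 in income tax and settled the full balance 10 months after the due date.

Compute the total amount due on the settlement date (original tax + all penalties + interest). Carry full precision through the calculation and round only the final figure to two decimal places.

$885,417.32

Penalty, months 1–6: 6 × 0.75% × $750,000.00 = $33,750.00
Penalty, months 7–10: 4 × 2.5% × $750,000.00 = $75,000.00
Interest: $750,000.00 × ((1 + 0.0035)^10 − 1) = $750,000.00 × 0.0355564… = $26,667.3200…
Total = $750,000.00 + $108,750.0000 + $26,667.3200… = $885,417.32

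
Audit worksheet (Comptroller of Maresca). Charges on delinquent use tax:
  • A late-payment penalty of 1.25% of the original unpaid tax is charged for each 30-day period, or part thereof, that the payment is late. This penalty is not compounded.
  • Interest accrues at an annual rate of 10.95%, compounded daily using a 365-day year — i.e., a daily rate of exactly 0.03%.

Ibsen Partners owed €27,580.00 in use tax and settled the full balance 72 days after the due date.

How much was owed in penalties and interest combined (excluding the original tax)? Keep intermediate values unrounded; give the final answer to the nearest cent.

Penalty periods: ⌈72/30⌉ = 3; penalty = 3 × 1.25% × €27,580.00 = €1,034.25
Interest: €27,580.00 × ((1 + 0.0003)^72 − 1) = €27,580.00 × 0.02183166… = €602.1171…
Penalties + interest = €1,034.2500 + €602.1171… = €1,636.37

€1,636.37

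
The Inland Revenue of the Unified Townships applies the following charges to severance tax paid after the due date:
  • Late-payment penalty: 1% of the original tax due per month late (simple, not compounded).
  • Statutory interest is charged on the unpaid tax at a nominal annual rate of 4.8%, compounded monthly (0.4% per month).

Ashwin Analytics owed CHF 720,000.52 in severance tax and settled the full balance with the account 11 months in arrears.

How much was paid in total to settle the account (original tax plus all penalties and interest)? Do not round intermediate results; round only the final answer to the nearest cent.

Late-payment penalty = 1% × CHF 720,000.52 × 11 mo = CHF 79,200.06…
Interest: CHF 720,000.52 × ((1 + 0.004)^11 − 1) = CHF 720,000.52 × 0.0448906… = CHF 32,321.2877…
Total = CHF 720,000.52 + CHF 79,200.0572 + CHF 32,321.2877… = CHF 831,521.86

CHF 831,521.86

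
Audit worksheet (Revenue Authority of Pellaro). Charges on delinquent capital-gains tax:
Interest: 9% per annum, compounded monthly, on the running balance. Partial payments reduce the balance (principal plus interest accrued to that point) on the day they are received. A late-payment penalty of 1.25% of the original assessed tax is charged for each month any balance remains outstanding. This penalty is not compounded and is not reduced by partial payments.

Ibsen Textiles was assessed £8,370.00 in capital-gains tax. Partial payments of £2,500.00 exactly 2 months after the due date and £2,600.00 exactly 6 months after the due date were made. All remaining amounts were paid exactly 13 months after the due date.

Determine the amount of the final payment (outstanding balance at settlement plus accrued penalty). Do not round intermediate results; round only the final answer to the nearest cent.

£5,130.18

Monthly rate = 9% ÷ 12 = 0.75%
Balance at month 2: £8,370.0000 × (1 + 0.0075)^2 = £8,496.0208…
After £2,500.00 payment: £8,496.0208… − £2,500.00 = £5,996.0208…
Balance at month 6: £5,996.0208… × (1 + 0.0075)^4 = £6,177.9352…
After £2,600.00 payment: £6,177.9352… − £2,600.00 = £3,577.9352…
Balance at month 13: £3,577.9352… × (1 + 0.0075)^7 = £3,770.0565…
Penalty: 13 × 1.25% × £8,370.00 = £1,360.13…
Final settlement = outstanding balance + penalty = £3,770.0565… + £1,360.13… = £5,130.18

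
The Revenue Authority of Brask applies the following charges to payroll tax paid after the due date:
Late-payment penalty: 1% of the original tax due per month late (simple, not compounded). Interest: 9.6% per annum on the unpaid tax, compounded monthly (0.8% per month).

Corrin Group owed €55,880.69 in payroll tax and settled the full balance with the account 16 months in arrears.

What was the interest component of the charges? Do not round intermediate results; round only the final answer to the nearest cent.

€7,598.34

Interest: €55,880.69 × ((1 + 0.008)^16 − 1) = €55,880.69 × 0.1359743… = €7,598.3388…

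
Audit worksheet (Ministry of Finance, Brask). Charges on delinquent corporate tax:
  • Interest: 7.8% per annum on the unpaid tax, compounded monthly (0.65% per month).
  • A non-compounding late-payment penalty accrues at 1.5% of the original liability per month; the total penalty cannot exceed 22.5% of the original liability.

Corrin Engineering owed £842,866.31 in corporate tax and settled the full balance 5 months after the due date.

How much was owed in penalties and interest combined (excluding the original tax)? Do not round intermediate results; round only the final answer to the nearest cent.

Penalty: 5 × 1.5% × £842,866.31 = £63,214.97… (below the 22.5% cap of £189,644.92…)
Interest: £842,866.31 × ((1 + 0.0065)^5 − 1) = £842,866.31 × 0.0329253… = £27,751.5883…
Penalties + interest = £63,214.9733… + £27,751.5883… = £90,966.56

£90,966.56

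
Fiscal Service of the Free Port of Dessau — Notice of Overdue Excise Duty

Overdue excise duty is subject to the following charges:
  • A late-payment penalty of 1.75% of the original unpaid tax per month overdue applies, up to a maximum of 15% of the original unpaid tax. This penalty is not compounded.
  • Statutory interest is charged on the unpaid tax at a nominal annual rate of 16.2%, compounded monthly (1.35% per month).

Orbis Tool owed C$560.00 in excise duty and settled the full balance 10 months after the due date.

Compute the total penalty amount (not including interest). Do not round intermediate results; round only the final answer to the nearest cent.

Penalty (uncapped): 10 × 1.75% × C$560.00 = C$98.00; cap = 15% × C$560.00 = C$84.00 → penalty = C$84.00

C$84.00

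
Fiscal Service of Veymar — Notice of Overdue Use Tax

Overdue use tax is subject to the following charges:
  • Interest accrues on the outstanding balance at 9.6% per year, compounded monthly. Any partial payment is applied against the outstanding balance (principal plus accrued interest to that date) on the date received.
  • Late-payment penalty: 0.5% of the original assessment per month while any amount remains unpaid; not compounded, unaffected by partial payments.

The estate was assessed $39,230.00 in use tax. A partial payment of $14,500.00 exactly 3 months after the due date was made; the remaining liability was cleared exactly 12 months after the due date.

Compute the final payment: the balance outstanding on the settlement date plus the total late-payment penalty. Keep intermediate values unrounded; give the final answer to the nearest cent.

$29,942.05

Monthly rate = 9.6% ÷ 12 = 0.8%
Balance at month 3: $39,230.0000 × (1 + 0.008)^3 = $40,179.0722…
After $14,500.00 payment: $40,179.0722… − $14,500.00 = $25,679.0722…
Balance at month 12: $25,679.0722… × (1 + 0.008)^9 = $27,588.2478…
Penalty: 12 × 0.5% × $39,230.00 = $2,353.80
Final settlement = outstanding balance + penalty = $27,588.2478… + $2,353.80 = $29,942.05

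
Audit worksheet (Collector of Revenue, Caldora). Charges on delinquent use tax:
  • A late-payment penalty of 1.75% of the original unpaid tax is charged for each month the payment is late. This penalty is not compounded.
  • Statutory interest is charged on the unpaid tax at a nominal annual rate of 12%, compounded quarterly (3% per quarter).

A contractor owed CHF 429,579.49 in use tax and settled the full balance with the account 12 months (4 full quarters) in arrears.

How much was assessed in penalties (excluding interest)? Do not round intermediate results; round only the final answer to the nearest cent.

Late-payment penalty: 12 × 1.75% × CHF 429,579.49 = CHF 90,211.69…

CHF 90,211.69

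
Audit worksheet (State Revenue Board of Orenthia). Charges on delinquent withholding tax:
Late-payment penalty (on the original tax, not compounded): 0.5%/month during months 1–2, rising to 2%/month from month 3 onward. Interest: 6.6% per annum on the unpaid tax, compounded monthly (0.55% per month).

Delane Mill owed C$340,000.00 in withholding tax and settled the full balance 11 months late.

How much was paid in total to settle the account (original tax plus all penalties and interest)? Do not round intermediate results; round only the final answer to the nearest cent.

C$425,745.11

Penalty, months 1–2: 2 × 0.5% × C$340,000.00 = C$3,400.00
Penalty, months 3–11: 9 × 2% × C$340,000.00 = C$61,200.00
Interest: C$340,000.00 × ((1 + 0.0055)^11 − 1) = C$340,000.00 × 0.0621915… = C$21,145.1121…
Total = C$340,000.00 + C$64,600.0000 + C$21,145.1121… = C$425,745.11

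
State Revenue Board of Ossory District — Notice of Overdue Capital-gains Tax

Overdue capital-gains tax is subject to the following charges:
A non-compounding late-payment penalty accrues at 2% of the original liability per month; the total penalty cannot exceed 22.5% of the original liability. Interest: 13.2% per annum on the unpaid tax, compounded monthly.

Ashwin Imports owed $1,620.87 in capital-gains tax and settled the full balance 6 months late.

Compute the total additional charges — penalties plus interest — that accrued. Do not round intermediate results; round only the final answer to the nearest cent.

Penalty: 6 × 2% × $1,620.87 = $194.50… (below the 22.5% cap of $364.70…)
Interest (13.2%/yr ÷ 12 = 1.1%/month): $1,620.87 × ((1 + 0.011)^6 − 1) = $109.9628…
Penalties + interest = $194.5044 + $109.9628… = $304.47

$304.47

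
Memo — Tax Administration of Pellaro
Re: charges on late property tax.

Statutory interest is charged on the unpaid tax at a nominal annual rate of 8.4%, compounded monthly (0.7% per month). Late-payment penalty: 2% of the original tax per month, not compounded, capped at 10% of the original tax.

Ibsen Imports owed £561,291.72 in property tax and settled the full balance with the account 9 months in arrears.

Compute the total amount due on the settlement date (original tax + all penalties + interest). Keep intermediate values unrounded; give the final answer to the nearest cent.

Penalty (uncapped): 9 × 2% × £561,291.72 = £101,032.51…; cap = 10% × £561,291.72 = £56,129.17… → penalty = £56,129.17…
Interest: £561,291.72 × ((1 + 0.007)^9 − 1) = £561,291.72 × 0.0647931… = £36,367.8399…
Total = £561,291.72 + £56,129.1720 + £36,367.8399… = £653,788.73

£653,788.73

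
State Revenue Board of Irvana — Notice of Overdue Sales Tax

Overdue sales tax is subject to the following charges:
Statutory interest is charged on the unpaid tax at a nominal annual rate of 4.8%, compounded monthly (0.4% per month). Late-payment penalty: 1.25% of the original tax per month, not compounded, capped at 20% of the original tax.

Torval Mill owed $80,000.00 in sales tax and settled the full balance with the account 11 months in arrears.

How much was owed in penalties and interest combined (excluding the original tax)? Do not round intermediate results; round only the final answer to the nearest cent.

Penalty: 11 × 1.25% × $80,000.00 = $11,000.00 (below the 20% cap of $16,000.00)
Interest: $80,000.00 × ((1 + 0.004)^11 − 1) = $80,000.00 × 0.0448906… = $3,591.2516…
Penalties + interest = $11,000.0000 + $3,591.2516… = $14,591.25

$14,591.25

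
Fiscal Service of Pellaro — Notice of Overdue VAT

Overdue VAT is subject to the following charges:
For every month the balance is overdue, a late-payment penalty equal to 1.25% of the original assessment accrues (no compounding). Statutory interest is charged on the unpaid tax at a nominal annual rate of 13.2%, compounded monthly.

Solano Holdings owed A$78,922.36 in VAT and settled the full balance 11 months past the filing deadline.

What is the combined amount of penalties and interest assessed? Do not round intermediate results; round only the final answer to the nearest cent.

A$20,944.38

Late-payment penalty: 11 × 1.25% × A$78,922.36 = A$10,851.82…
Interest (13.2%/yr ÷ 12 = 1.1%/month): A$78,922.36 × ((1 + 0.011)^11 − 1) = A$10,092.5537…
Penalties + interest = A$10,851.8245 + A$10,092.5537… = A$20,944.38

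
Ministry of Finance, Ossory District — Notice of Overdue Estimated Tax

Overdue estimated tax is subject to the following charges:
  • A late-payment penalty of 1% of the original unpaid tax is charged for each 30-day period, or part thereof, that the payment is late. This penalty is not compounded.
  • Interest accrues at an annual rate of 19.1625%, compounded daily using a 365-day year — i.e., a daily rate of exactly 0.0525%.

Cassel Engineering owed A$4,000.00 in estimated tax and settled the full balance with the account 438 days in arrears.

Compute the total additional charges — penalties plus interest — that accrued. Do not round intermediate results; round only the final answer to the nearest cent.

Penalty periods: ⌈438/30⌉ = 15; penalty = 15 × 1% × A$4,000.00 = A$600.00
Interest: A$4,000.00 × ((1 + 0.000525)^438 − 1) = A$4,000.00 × 0.25846114… = A$1,033.8446…
Penalties + interest = A$600.0000 + A$1,033.8446… = A$1,633.84

A$1,633.84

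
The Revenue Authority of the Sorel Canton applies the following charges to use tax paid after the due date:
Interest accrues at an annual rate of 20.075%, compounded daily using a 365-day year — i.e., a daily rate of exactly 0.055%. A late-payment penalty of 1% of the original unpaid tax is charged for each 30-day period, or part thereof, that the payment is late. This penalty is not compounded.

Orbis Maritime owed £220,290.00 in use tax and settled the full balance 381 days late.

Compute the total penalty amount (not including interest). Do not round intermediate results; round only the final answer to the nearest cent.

£28,637.70

Penalty periods: ⌈381/30⌉ = 13; penalty = 13 × 1% × £220,290.00 = £28,637.70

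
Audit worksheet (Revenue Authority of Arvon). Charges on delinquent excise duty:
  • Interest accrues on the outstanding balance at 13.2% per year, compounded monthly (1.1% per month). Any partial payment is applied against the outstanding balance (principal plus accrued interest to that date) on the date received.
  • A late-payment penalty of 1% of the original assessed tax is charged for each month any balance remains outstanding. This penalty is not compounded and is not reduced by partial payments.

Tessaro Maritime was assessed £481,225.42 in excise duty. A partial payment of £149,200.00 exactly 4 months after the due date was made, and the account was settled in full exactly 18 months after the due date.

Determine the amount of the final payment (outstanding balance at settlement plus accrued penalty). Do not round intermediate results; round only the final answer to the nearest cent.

£498,688.29

Balance at month 4: £481,225.4200 × (1 + 0.011)^4 = £502,751.2772…
After £149,200.00 payment: £502,751.2772… − £149,200.00 = £353,551.2772…
Balance at month 18: £353,551.2772… × (1 + 0.011)^14 = £412,067.7144…
Penalty: 18 × 1% × £481,225.42 = £86,620.58…
Final settlement = outstanding balance + penalty = £412,067.7144… + £86,620.58… = £498,688.29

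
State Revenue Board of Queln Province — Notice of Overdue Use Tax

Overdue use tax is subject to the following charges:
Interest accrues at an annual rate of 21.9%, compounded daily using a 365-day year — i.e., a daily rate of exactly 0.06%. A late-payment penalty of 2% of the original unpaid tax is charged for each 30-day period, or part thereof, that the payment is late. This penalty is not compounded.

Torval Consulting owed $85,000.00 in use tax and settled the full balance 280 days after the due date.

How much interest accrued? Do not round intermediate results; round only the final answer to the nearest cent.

$15,544.55

Interest: $85,000.00 × ((1 + 0.0006)^280 − 1) = $85,000.00 × 0.18287702… = $15,544.5464…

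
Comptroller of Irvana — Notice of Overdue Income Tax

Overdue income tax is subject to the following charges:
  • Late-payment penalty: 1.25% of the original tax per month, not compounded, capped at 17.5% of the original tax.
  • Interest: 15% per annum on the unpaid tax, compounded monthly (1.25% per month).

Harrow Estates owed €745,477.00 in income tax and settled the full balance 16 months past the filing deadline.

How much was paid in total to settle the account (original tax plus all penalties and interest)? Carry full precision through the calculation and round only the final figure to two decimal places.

Penalty (uncapped): 16 × 1.25% × €745,477.00 = €149,095.40; cap = 17.5% × €745,477.00 = €130,458.48… → penalty = €130,458.48…
Interest: €745,477.00 × ((1 + 0.0125)^16 − 1) = €745,477.00 × 0.2198895… = €163,922.6004…
Total = €745,477.00 + €130,458.4750 + €163,922.6004… = €1,039,858.08

€1,039,858.08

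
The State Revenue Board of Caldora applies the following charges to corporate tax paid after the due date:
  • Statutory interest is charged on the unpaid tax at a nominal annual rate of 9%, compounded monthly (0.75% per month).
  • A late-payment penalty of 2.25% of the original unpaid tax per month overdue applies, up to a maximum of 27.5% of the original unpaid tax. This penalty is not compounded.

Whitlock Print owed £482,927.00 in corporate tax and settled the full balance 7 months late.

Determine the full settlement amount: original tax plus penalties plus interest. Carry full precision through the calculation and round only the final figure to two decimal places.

£584,919.31

Penalty: 7 × 2.25% × £482,927.00 = £76,061.00… (below the 27.5% cap of £132,804.93…)
Interest: £482,927.00 × ((1 + 0.0075)^7 − 1) = £482,927.00 × 0.0536961… = £25,931.3095…
Total = £482,927.00 + £76,061.0025 + £25,931.3095… = £584,919.31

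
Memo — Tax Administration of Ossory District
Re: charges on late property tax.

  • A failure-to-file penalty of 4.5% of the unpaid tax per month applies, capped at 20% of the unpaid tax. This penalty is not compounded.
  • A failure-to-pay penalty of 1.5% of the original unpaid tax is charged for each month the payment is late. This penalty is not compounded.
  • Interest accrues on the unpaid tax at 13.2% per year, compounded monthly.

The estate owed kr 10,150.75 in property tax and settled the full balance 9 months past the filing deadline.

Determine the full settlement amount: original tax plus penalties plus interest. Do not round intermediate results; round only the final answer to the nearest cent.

kr 14,601.55

Failure-to-file: 9 × 4.5% × kr 10,150.75 = kr 4,111.05…, capped at 20% × kr 10,150.75 = kr 2,030.15
Failure-to-pay penalty = 1.5% × kr 10,150.75 × 9 mo = kr 1,370.35…
Interest (13.2%/yr ÷ 12 = 1.1%/month): kr 10,150.75 × ((1 + 0.011)^9 − 1) = kr 1,050.2947…
Total = kr 10,150.75 + kr 3,400.5013… + kr 1,050.2947… = kr 14,601.55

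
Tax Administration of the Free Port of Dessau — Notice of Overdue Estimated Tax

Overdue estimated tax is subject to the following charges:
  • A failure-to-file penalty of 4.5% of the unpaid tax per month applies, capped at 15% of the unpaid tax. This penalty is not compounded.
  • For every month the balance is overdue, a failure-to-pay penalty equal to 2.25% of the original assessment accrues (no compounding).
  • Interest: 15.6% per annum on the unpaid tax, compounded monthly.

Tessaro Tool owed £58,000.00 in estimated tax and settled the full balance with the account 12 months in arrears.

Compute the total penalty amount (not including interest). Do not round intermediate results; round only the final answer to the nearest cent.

Failure-to-file: 12 × 4.5% × £58,000.00 = £31,320.00, capped at 15% × £58,000.00 = £8,700.00
Failure-to-pay penalty = 2.25% × £58,000.00 × 12 mo = £15,660.00
Total penalty = £8,700.00 + £15,660.00 = £24,360.00

£24,360.00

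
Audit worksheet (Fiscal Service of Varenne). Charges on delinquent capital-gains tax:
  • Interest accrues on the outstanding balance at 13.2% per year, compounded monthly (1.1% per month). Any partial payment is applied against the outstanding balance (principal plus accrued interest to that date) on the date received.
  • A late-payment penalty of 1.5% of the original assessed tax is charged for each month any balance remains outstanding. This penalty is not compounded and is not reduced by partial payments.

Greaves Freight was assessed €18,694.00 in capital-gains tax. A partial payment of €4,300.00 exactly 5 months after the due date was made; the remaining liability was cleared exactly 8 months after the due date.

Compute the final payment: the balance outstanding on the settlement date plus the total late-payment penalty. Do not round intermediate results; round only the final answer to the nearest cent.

€18,203.63

Balance at month 5: €18,694.0000 × (1 + 0.011)^5 = €19,745.0399…
After €4,300.00 payment: €19,745.0399… − €4,300.00 = €15,445.0399…
Balance at month 8: €15,445.0399… × (1 + 0.011)^3 = €15,960.3534…
Penalty: 8 × 1.5% × €18,694.00 = €2,243.28
Final settlement = outstanding balance + penalty = €15,960.3534… + €2,243.28 = €18,203.63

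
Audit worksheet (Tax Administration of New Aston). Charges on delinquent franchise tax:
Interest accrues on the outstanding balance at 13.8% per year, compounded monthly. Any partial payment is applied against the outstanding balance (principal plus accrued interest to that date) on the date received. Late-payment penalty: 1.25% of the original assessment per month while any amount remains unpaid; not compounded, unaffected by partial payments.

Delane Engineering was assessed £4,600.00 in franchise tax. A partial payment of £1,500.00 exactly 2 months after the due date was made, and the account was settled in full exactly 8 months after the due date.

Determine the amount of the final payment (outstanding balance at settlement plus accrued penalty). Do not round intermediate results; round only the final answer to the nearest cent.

£3,894.11

Monthly rate = 13.8% ÷ 12 = 1.15%
Balance at month 2: £4,600.0000 × (1 + 0.0115)^2 = £4,706.4084…
After £1,500.00 payment: £4,706.4084… − £1,500.00 = £3,206.4084…
Balance at month 8: £3,206.4084… × (1 + 0.0115)^6 = £3,434.1096…
Penalty: 8 × 1.25% × £4,600.00 = £460.00
Final settlement = outstanding balance + penalty = £3,434.1096… + £460.00 = £3,894.11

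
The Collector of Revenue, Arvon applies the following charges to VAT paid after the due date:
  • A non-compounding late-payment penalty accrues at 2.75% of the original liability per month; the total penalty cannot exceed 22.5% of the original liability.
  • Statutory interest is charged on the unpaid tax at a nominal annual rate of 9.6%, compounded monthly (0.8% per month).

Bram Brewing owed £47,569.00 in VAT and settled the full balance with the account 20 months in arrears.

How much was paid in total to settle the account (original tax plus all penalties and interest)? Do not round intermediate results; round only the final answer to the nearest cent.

£66,490.24

Penalty (uncapped): 20 × 2.75% × £47,569.00 = £26,162.95; cap = 22.5% × £47,569.00 = £10,703.03… → penalty = £10,703.03…
Interest: £47,569.00 × ((1 + 0.008)^20 − 1) = £47,569.00 × 0.1727640… = £8,218.2128…
Total = £47,569.00 + £10,703.0250 + £8,218.2128… = £66,490.24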